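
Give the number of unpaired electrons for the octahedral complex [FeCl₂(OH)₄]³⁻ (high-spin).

5

Ligand charges: 2×(-1) from Cl⁻ and 4×(-1) from OH⁻ sum to -6; with overall charge -3, Fe is +3.
Group 8 minus oxidation state +3 gives a d⁵ configuration for Fe³⁺.
Configuration: t2g^3 e_g^2, giving 5 unpaired electrons.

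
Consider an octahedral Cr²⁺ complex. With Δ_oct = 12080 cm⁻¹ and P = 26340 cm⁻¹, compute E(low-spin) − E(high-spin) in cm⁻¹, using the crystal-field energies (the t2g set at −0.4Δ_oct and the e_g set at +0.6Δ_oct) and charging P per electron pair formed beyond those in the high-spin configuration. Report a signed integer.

14260

Cr sits in group 6; removing 2 electrons leaves Cr²⁺ with 6 − 2 = 4 d electrons.
In the high-spin limit (t2g^3 e_g^1) the orbital term is -0.6Δ_oct = -7248 cm⁻¹, with no excess pairing.
Low-spin t2g^4 e_g^0 gives -1.6Δ_oct = -19328 cm⁻¹, but forming 1 extra pair costs 1P = 26340 cm⁻¹, so E(LS) = -19328 + 26340 = 7012 cm⁻¹.
Thus E(LS) − E(HS) = 14260 cm⁻¹.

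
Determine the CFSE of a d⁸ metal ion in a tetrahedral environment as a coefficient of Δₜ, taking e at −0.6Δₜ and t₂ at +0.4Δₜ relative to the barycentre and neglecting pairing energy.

-0.8 Δₜ

Tetrahedral fields are weak (Δₜ ≈ 4/9 Δₒ), so electrons fill high-spin.
Configuration: e⁴ t₂⁴.
CFSE = 4(-0.6Δₜ) + 4(0.4Δₜ) = -2.4Δₜ + 1.6Δₜ = -0.8Δₜ.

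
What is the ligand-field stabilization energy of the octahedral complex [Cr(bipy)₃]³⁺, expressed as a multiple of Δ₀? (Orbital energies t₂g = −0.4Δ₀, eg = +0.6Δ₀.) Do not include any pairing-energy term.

-1.2 Δ₀

bipy is neutral, so the +3 overall charge sits on Cr: oxidation state +3.
Group 6 minus oxidation state +3 gives a d³ configuration for Cr³⁺.
Configuration: t₂g³ eg⁰.
CFSE = 3(-0.4Δ₀) + 0(0.6Δ₀) = -1.2Δ₀ + 0.0Δ₀ = -1.2Δ₀.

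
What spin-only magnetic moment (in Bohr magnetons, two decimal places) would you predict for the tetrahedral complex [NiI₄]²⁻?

Each I⁻ contributes -1; 4 × (-1) = -4. With overall charge -2, Ni is in the +2 oxidation state.
Ni is in group 10, so Ni²⁺ is d⁸ (10 − 2 = 8).
With tetrahedral geometry the complex is necessarily high-spin.
Configuration: e^4 t2^4 → 2 unpaired electrons.
μ(spin-only) = √[2(2+2)] = √8 ≈ 2.83 Bohr magnetons.

2.83 Bohr magnetons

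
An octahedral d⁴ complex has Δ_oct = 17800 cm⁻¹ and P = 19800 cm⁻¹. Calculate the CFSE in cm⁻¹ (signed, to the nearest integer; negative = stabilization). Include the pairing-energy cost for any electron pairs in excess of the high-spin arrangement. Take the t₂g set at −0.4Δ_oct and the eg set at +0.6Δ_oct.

Here Δ_oct < P (17800 < 19800), so the high-spin state is favoured.
Configuration: t₂g³ eg¹.
Orbital CFSE = -0.6Δ_oct = -0.6 × 17800 = -10680 cm⁻¹.
High-spin has no excess pairs, so no pairing correction applies.

-10680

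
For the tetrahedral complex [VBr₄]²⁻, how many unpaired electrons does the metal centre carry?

Each Br⁻ contributes -1; 4 × (-1) = -4. With overall charge -2, V is in the +2 oxidation state.
V is in group 5, so V²⁺ is d³ (5 − 2 = 3).
With tetrahedral geometry the complex is necessarily high-spin.
Configuration: e² t₂¹, giving 3 unpaired electrons.

3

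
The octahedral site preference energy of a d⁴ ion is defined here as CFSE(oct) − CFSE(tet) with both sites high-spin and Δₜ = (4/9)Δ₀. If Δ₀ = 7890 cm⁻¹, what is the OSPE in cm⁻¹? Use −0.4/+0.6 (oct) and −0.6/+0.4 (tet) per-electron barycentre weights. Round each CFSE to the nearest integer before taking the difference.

In an octahedral site d⁴ (HS) is t₂g³ eg¹, giving CFSE(oct) = -0.6Δ₀ = -4734 cm⁻¹.
Tetrahedral: e² t₂², CFSE = 2(−0.6) + 2(+0.4) = -0.4Δₜ = -0.4 × (4/9) × 7890 = -1403 cm⁻¹.
Subtracting, OSPE = -4734 − (-1403) = -3331 cm⁻¹.

-3331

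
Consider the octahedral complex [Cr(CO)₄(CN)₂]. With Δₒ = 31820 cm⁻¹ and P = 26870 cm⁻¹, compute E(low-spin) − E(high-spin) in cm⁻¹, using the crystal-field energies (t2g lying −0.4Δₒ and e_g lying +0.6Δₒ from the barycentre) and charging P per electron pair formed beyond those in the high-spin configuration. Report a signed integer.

Ligand charges: 4×(+0) from CO and 2×(-1) from CN⁻ sum to -2; with overall charge +0, Cr is +2.
Cr is in group 6, so Cr²⁺ is d⁴ (6 − 2 = 4).
High-spin d⁴ fills as t2g^3 e_g^1 with CFSE 3(−0.4) + 1(+0.6) = -0.6Δₒ = -19092 cm⁻¹.
Low-spin: t2g^4 e_g^0, orbital CFSE = -1.6Δₒ = -50912 cm⁻¹; plus 1 excess pair × P = +26870 cm⁻¹; total -24042 cm⁻¹.
The difference is -24042 − (-19092) = -4950 cm⁻¹, so low-spin lies lower.

-4950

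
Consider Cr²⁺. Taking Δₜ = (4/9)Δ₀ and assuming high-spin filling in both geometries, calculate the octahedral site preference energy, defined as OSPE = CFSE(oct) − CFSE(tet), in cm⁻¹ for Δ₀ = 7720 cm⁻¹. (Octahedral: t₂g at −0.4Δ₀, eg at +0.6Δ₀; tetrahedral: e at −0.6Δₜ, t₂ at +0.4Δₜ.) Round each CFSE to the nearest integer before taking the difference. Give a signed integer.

Cr is in group 6, so Cr²⁺ is d⁴ (6 − 2 = 4).
Octahedral (high-spin): t₂g³ eg¹, CFSE = 3(−0.4) + 1(+0.6) = -0.6Δ₀ = -0.6 × 7720 = -4632 cm⁻¹.
Tetrahedral e² t₂² gives -0.4Δₜ = -0.4 × (4/9) × 7720 = -1372 cm⁻¹.
Subtracting, OSPE = -4632 − (-1372) = -3260 cm⁻¹.

-3260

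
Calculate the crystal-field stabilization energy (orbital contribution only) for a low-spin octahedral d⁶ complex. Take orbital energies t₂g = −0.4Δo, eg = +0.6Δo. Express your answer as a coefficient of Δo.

-2.4 Δo

Configuration: t₂g⁶ eg⁰.
CFSE = 6(-0.4Δo) + 0(0.6Δo) = -2.4Δo + 0.0Δo = -2.4Δo.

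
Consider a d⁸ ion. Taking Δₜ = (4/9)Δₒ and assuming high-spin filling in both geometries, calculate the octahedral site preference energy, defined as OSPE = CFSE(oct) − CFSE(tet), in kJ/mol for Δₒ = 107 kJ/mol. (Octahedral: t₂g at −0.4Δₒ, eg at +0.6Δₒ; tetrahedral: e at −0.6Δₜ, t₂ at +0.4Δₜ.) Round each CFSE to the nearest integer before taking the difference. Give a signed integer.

Octahedral high-spin t₂g⁶ eg²: CFSE = -1.2 × 107 = -128 kJ/mol.
In a tetrahedral site the filling is e⁴ t₂⁴: CFSE(tet) = -0.8Δₜ = -0.8 × (4/9)(107) = -38 kJ/mol.
OSPE = CFSE(oct) − CFSE(tet) = -128 − (-38) = -90 kJ/mol.

-90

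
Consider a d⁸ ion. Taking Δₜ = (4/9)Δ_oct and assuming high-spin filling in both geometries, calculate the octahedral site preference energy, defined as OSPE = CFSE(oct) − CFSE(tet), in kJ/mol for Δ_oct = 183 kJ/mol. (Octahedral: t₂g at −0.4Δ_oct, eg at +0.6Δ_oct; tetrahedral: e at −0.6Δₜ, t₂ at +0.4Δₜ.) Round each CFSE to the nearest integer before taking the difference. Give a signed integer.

Octahedral high-spin t2g^6 e_g^2: CFSE = -1.2 × 183 = -220 kJ/mol.
In a tetrahedral site the filling is e^4 t2^4: CFSE(tet) = -0.8Δₜ = -0.8 × (4/9)(183) = -65 kJ/mol.
Subtracting, OSPE = -220 − (-65) = -155 kJ/mol.

-155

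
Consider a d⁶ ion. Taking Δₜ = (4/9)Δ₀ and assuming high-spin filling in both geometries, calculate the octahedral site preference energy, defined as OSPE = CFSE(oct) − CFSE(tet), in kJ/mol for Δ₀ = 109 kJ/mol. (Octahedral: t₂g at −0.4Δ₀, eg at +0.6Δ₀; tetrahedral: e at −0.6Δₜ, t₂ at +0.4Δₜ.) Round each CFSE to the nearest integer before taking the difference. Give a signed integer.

Octahedral high-spin t2g^4 e_g^2: CFSE = -0.4 × 109 = -44 kJ/mol.
Tetrahedral e^3 t2^3 gives -0.6Δₜ = -0.6 × (4/9) × 109 = -29 kJ/mol.
Subtracting, OSPE = -44 − (-29) = -15 kJ/mol.

-15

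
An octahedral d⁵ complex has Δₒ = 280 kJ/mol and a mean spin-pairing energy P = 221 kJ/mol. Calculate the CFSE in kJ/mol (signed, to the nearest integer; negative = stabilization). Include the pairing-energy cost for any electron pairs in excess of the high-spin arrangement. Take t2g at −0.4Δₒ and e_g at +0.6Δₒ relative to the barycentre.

-118

Δₒ > P, so pairing is preferred: the ground state is low-spin.
Configuration: t2g^5 e_g^0.
Orbital CFSE = -2.0Δₒ = -2.0 × 280 = -560 kJ/mol.
Excess pairs vs high-spin: 2 − 0 = 2; pairing cost = +442 kJ/mol.
Net CFSE = -560 + 442 = -118 kJ/mol.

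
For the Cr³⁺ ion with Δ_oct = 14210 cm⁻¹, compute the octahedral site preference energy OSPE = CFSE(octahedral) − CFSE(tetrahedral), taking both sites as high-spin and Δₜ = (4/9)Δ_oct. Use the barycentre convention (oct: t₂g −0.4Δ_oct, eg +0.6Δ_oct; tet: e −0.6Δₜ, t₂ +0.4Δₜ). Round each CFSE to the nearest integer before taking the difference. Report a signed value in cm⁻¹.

-12000

Group 6 minus oxidation state +3 gives a d³ configuration for Cr³⁺.
Octahedral (high-spin): t2g^3 e_g^0, CFSE = 3(−0.4) + 0(+0.6) = -1.2Δ_oct = -1.2 × 14210 = -17052 cm⁻¹.
Tetrahedral e^2 t2^1 gives -0.8Δₜ = -0.8 × (4/9) × 14210 = -5052 cm⁻¹.
OSPE = -17052 − (-5052) = -12000 cm⁻¹.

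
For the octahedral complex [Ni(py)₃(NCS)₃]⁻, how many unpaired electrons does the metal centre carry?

Ligand charges: 3×(+0) from py and 3×(-1) from NCS⁻ sum to -3; with overall charge -1, Ni is +2.
Ni sits in group 10; removing 2 electrons leaves Ni²⁺ with 10 − 2 = 8 d electrons.
Configuration: t₂g⁶ eg², giving 2 unpaired electrons.

2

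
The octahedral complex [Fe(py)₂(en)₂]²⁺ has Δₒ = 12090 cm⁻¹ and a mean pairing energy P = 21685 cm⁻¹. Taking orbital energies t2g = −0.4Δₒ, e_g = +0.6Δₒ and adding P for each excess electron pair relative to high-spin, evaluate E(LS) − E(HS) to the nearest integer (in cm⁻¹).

Ligand charges: 2×(+0) from py and 2×(+0) from en sum to +0; with overall charge +2, Fe is +2.
Group 8 minus oxidation state +2 gives a d⁶ configuration for Fe²⁺.
High-spin d⁶ fills as t2g^4 e_g^2 with CFSE 4(−0.4) + 2(+0.6) = -0.4Δₒ = -4836 cm⁻¹.
Low-spin: t2g^6 e_g^0, orbital CFSE = -2.4Δₒ = -29016 cm⁻¹; plus 2 excess pairs × P = +43370 cm⁻¹; total 14354 cm⁻¹.
Thus E(LS) − E(HS) = 19190 cm⁻¹.

19190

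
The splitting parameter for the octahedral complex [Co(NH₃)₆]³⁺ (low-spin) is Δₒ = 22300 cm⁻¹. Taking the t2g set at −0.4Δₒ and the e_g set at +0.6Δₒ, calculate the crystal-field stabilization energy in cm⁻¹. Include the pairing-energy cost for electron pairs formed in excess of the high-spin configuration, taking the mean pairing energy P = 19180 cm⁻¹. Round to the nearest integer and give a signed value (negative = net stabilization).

-15160

NH₃ is neutral, so the +3 overall charge sits on Co: oxidation state +3.
Co is in group 9, so Co³⁺ is d⁶ (9 − 3 = 6).
Electron filling gives t2g^6 e_g^0.
CFSE(orbital) = 6×(-0.4Δₒ) + 0×(0.6Δₒ) = -2.4Δₒ; with Δₒ = 22300 cm⁻¹ that is -53520 cm⁻¹.
Pairing penalty: 3 pairs vs 1 in the high-spin reference → 2 extra × P = 38360 cm⁻¹.
Combining: -53520 + 38360 = -15160 cm⁻¹.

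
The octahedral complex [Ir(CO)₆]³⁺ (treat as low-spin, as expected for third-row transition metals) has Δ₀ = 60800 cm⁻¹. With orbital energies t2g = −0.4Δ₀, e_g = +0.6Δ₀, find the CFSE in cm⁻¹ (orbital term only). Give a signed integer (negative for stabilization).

CO is neutral, so the +3 overall charge sits on Ir: oxidation state +3.
Ir is in group 9, so Ir³⁺ is d⁶ (9 − 3 = 6).
The d⁶ electrons fill as t2g^6 e_g^0.
CFSE(orbital) = 6×(-0.4Δ₀) + 0×(0.6Δ₀) = -2.4Δ₀; with Δ₀ = 60800 cm⁻¹ that is -145920 cm⁻¹.

-145920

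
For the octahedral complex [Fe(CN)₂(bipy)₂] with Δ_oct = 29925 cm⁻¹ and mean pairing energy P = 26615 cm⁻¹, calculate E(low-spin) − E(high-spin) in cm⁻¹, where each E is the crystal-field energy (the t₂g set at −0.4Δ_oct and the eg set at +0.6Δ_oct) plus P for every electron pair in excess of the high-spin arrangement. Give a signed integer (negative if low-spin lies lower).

-6620

Ligand charges: 2×(-1) from CN⁻ and 2×(+0) from bipy sum to -2; with overall charge +0, Fe is +2.
Fe is in group 8, so Fe²⁺ is d⁶ (8 − 2 = 6).
High-spin d⁶ fills as t₂g⁴ eg² with CFSE 4(−0.4) + 2(+0.6) = -0.4Δ_oct = -11970 cm⁻¹.
Low-spin: t₂g⁶ eg⁰, orbital CFSE = -2.4Δ_oct = -71820 cm⁻¹; plus 2 excess pairs × P = +53230 cm⁻¹; total -18590 cm⁻¹.
E(LS) − E(HS) = -18590 − (-11970) = -6620 cm⁻¹.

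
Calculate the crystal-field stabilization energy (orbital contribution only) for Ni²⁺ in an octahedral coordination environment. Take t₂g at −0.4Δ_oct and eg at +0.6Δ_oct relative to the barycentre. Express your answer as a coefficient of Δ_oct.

Ni²⁺: group 10, so d-count = 10 − 2 = 8.
Configuration: t₂g⁶ eg².
CFSE = 6(-0.4Δ_oct) + 2(0.6Δ_oct) = -2.4Δ_oct + 1.2Δ_oct = -1.2Δ_oct.

-1.2 Δ_oct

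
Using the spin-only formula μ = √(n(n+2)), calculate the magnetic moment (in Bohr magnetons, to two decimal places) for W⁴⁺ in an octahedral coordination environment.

Group 6 minus oxidation state +4 gives a d² configuration for W⁴⁺.
For octahedral d² the high- and low-spin configurations coincide.
Configuration: t2g^2 e_g^0 → 2 unpaired electrons.
μ(spin-only) = √[2(2+2)] = √8 ≈ 2.83 Bohr magnetons.

2.83 Bohr magnetons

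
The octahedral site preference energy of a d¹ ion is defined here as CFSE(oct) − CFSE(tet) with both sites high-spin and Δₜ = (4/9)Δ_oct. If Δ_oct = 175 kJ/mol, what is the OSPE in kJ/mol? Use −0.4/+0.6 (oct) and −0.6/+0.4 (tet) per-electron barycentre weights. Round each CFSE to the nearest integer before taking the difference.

-23

Octahedral (high-spin): t2g^1 e_g^0, CFSE = 1(−0.4) + 0(+0.6) = -0.4Δ_oct = -0.4 × 175 = -70 kJ/mol.
Tetrahedral: e^1 t2^0, CFSE = 1(−0.6) + 0(+0.4) = -0.6Δₜ = -0.6 × (4/9) × 175 = -47 kJ/mol.
OSPE = -70 − (-47) = -23 kJ/mol.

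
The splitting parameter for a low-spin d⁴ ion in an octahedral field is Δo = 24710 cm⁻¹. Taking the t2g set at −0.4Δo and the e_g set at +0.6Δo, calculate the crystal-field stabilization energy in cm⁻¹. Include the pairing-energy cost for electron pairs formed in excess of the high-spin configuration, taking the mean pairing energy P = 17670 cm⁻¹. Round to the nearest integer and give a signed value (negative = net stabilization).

Electron filling gives t2g^4 e_g^0.
The orbital stabilization is -1.6Δo = -1.6 × 24710 = -39536 cm⁻¹.
High-spin d⁴ would be t2g^3 e_g^1 with 0 pairs; low-spin has 1, so 1 excess pair costs +1P = +17670 cm⁻¹.
Combining: -39536 + 17670 = -21866 cm⁻¹.

-21866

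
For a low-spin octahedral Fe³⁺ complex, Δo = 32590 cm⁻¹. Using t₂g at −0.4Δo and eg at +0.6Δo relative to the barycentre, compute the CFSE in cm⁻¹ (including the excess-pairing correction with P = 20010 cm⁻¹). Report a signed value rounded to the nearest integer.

Group 8 minus oxidation state +3 gives a d⁵ configuration for Fe³⁺.
Configuration: t₂g⁵ eg⁰.
CFSE(orbital) = 5×(-0.4Δo) + 0×(0.6Δo) = -2.0Δo; with Δo = 32590 cm⁻¹ that is -65180 cm⁻¹.
Relative to high-spin t₂g³ eg² (0 paired), the low-spin configuration has 2 additional pairs, contributing +2 × 20010 = +40020 cm⁻¹.
Net CFSE = -65180 + 40020 = -25160 cm⁻¹.

-25160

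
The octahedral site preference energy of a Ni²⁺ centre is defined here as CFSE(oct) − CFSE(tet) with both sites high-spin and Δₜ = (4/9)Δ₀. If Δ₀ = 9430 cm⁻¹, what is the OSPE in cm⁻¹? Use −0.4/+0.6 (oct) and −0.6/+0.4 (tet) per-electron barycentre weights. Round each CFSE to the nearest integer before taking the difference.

Ni is in group 10, so Ni²⁺ is d⁸ (10 − 2 = 8).
In an octahedral site d⁸ (HS) is t2g^6 e_g^2, giving CFSE(oct) = -1.2Δ₀ = -11316 cm⁻¹.
Tetrahedral e^4 t2^4 gives -0.8Δₜ = -0.8 × (4/9) × 9430 = -3353 cm⁻¹.
OSPE = -11316 − (-3353) = -7963 cm⁻¹.

-7963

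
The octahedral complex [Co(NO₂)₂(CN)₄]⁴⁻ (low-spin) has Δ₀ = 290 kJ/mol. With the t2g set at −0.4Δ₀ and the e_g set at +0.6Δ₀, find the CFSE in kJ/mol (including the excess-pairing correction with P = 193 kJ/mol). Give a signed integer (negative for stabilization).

Ligand charges: 2×(-1) from NO₂⁻ and 4×(-1) from CN⁻ sum to -6; with overall charge -4, Co is +2.
Co sits in group 9; removing 2 electrons leaves Co²⁺ with 9 − 2 = 7 d electrons.
Electron filling gives t2g^6 e_g^1.
The orbital stabilization is -1.8Δ₀ = -1.8 × 290 = -522 kJ/mol.
High-spin d⁷ would be t2g^5 e_g^2 with 2 pairs; low-spin has 3, so 1 excess pair costs +1P = +193 kJ/mol.
Combining: -522 + 193 = -329 kJ/mol.

-329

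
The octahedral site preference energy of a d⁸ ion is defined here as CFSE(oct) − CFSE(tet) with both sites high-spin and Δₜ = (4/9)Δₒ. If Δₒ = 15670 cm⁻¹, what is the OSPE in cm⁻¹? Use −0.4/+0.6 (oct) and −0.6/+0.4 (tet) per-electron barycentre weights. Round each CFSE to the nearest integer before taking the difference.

-13232

Octahedral (high-spin): t₂g⁶ eg², CFSE = 6(−0.4) + 2(+0.6) = -1.2Δₒ = -1.2 × 15670 = -18804 cm⁻¹.
Tetrahedral e⁴ t₂⁴ gives -0.8Δₜ = -0.8 × (4/9) × 15670 = -5572 cm⁻¹.
OSPE = CFSE(oct) − CFSE(tet) = -18804 − (-5572) = -13232 cm⁻¹.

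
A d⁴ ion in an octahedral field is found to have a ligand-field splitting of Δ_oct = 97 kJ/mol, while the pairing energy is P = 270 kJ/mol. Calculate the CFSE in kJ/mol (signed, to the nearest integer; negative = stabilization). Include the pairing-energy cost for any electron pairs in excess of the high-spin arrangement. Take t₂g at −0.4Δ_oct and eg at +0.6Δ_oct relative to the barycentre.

With Δ_oct < P the complex is high-spin.
Configuration: t₂g³ eg¹.
Orbital CFSE = -0.6Δ_oct = -0.6 × 97 = -58 kJ/mol.
High-spin has no excess pairs, so no pairing correction applies.

-58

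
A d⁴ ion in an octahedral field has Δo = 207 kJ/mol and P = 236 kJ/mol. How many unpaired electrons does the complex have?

With Δo < P the complex is high-spin.
That gives t₂g³ eg¹.
Unpaired electrons: 4.

4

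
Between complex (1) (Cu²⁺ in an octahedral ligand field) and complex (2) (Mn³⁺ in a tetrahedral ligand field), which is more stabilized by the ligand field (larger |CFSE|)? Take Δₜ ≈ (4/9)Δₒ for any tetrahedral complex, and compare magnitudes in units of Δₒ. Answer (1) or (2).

(1): Cu²⁺: group 11, so d-count = 11 − 2 = 9; For octahedral d⁹ the high- and low-spin configurations coincide; t₂g⁶ eg³, CFSE = -0.6Δₒ.
(2): Mn is in group 7, so Mn³⁺ is d⁴ (7 − 3 = 4); With tetrahedral geometry the complex is necessarily high-spin; e² t₂², CFSE = -0.4Δₜ ≈ -0.18Δₒ.
So (1) has the larger |CFSE|.

(1)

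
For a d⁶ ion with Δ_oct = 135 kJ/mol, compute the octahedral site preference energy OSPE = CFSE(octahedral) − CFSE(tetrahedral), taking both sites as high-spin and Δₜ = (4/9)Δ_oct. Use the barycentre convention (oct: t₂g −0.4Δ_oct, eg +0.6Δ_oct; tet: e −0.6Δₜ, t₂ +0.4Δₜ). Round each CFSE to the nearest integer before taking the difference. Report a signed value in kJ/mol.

-18

Octahedral high-spin t₂g⁴ eg²: CFSE = -0.4 × 135 = -54 kJ/mol.
Tetrahedral: e³ t₂³, CFSE = 3(−0.6) + 3(+0.4) = -0.6Δₜ = -0.6 × (4/9) × 135 = -36 kJ/mol.
OSPE = CFSE(oct) − CFSE(tet) = -54 − (-36) = -18 kJ/mol.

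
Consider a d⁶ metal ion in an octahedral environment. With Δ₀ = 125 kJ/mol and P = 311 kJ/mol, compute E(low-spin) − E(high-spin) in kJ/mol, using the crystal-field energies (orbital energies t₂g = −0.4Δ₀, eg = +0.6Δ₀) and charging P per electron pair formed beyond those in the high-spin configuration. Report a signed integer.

High-spin: t₂g⁴ eg², CFSE = -0.4Δ₀ = -50 kJ/mol.
For low-spin the configuration is t₂g⁶ eg⁰: orbital energy -2.4 × 125 = -300 kJ/mol, and 2 additional pairs relative to high-spin add 622 kJ/mol, giving 322 kJ/mol.
The difference is 322 − (-50) = 372 kJ/mol, so high-spin lies lower.

372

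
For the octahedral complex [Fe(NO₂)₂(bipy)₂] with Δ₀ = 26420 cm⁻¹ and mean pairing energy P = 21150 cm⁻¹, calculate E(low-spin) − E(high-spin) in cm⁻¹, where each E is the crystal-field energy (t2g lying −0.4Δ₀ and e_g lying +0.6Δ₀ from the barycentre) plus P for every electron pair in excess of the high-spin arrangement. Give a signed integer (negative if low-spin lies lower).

-10540

Ligand charges: 2×(-1) from NO₂⁻ and 2×(+0) from bipy sum to -2; with overall charge +0, Fe is +2.
Fe sits in group 8; removing 2 electrons leaves Fe²⁺ with 8 − 2 = 6 d electrons.
High-spin d⁶ fills as t2g^4 e_g^2 with CFSE 4(−0.4) + 2(+0.6) = -0.4Δ₀ = -10568 cm⁻¹.
Low-spin t2g^6 e_g^0 gives -2.4Δ₀ = -63408 cm⁻¹, but forming 2 extra pairs costs 2P = 42300 cm⁻¹, so E(LS) = -63408 + 42300 = -21108 cm⁻¹.
The difference is -21108 − (-10568) = -10540 cm⁻¹, so low-spin lies lower.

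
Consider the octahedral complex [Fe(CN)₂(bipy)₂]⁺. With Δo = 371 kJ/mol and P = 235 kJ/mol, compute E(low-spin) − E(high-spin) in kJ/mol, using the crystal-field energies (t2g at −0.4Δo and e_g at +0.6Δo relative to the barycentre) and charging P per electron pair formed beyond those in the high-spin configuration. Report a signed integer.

Ligand charges: 2×(-1) from CN⁻ and 2×(+0) from bipy sum to -2; with overall charge +1, Fe is +3.
Group 8 minus oxidation state +3 gives a d⁵ configuration for Fe³⁺.
High-spin: t2g^3 e_g^2, CFSE = 0.0Δo = 0 kJ/mol.
Low-spin: t2g^5 e_g^0, orbital CFSE = -2.0Δo = -742 kJ/mol; plus 2 excess pairs × P = +470 kJ/mol; total -272 kJ/mol.
The difference is -272 − (0) = -272 kJ/mol, so low-spin lies lower.

-272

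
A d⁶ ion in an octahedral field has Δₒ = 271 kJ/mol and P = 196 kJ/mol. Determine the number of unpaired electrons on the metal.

Δₒ > P, so pairing is preferred: the ground state is low-spin.
Configuration: t2g^6 e_g^0.
Unpaired electrons: 0.

0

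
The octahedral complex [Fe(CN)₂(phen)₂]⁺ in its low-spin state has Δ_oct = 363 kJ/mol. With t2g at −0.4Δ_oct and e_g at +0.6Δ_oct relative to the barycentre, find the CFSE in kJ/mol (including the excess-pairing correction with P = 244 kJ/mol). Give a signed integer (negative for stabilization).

-238

Ligand charges: 2×(-1) from CN⁻ and 2×(+0) from phen sum to -2; with overall charge +1, Fe is +3.
Fe³⁺: group 8, so d-count = 8 − 3 = 5.
The d⁵ electrons fill as t2g^5 e_g^0.
CFSE(orbital) = 5×(-0.4Δ_oct) + 0×(0.6Δ_oct) = -2.0Δ_oct; with Δ_oct = 363 kJ/mol that is -726 kJ/mol.
Pairing penalty: 2 pairs vs 0 in the high-spin reference → 2 extra × P = 488 kJ/mol.
Overall CFSE = -726 + 488 = -238 kJ/mol.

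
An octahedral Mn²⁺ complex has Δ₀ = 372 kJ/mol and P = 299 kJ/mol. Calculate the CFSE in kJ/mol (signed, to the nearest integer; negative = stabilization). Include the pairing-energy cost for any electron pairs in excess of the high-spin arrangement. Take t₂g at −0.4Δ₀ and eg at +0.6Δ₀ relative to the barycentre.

Mn sits in group 7; removing 2 electrons leaves Mn²⁺ with 7 − 2 = 5 d electrons.
Here Δ₀ > P (372 > 299), so the low-spin state is favoured.
That gives t₂g⁵ eg⁰.
Orbital CFSE = -2.0Δ₀ = -2.0 × 372 = -744 kJ/mol.
Excess pairs vs high-spin: 2 − 0 = 2; pairing cost = +598 kJ/mol.
Net CFSE = -744 + 598 = -146 kJ/mol.

-146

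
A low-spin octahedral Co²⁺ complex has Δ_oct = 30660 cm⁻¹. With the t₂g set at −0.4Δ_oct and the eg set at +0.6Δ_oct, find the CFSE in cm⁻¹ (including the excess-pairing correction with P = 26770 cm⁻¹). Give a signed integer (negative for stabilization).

Co sits in group 9; removing 2 electrons leaves Co²⁺ with 9 − 2 = 7 d electrons.
Configuration: t₂g⁶ eg¹.
CFSE(orbital) = 6×(-0.4Δ_oct) + 1×(0.6Δ_oct) = -1.8Δ_oct; with Δ_oct = 30660 cm⁻¹ that is -55188 cm⁻¹.
High-spin d⁷ would be t₂g⁵ eg² with 2 pairs; low-spin has 3, so 1 excess pair costs +1P = +26770 cm⁻¹.
Net CFSE = -55188 + 26770 = -28418 cm⁻¹.

-28418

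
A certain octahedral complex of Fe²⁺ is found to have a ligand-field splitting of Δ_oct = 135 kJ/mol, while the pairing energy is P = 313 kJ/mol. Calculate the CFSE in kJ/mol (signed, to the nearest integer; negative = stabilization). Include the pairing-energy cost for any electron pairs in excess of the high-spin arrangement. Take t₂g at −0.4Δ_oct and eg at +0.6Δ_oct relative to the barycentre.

-54

Fe sits in group 8; removing 2 electrons leaves Fe²⁺ with 8 − 2 = 6 d electrons.
Since Δ_oct = 135 kJ/mol < P = 313 kJ/mol, the complex adopts the high-spin configuration.
Filling d⁶ accordingly: t₂g⁴ eg².
Orbital CFSE = -0.4Δ_oct = -0.4 × 135 = -54 kJ/mol.
High-spin has no excess pairs, so no pairing correction applies.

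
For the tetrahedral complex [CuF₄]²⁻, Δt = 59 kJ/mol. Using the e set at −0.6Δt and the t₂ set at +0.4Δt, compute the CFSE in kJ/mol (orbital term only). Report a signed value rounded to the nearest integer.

Each F⁻ contributes -1; 4 × (-1) = -4. With overall charge -2, Cu is in the +2 oxidation state.
Cu is in group 11, so Cu²⁺ is d⁹ (11 − 2 = 9).
Tetrahedral splitting is small, so the complex is high-spin.
Configuration: e⁴ t₂⁵.
CFSE(orbital) = 4×(-0.6Δt) + 5×(0.4Δt) = -0.4Δt; with Δt = 59 kJ/mol that is -24 kJ/mol.

-24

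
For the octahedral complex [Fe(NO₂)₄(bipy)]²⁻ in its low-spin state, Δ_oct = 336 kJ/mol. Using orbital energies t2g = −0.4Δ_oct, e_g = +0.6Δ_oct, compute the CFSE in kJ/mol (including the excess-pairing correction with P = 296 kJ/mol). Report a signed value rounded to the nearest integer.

Ligand charges: 4×(-1) from NO₂⁻ and 1×(+0) from bipy sum to -4; with overall charge -2, Fe is +2.
Fe is in group 8, so Fe²⁺ is d⁶ (8 − 2 = 6).
Electron filling gives t2g^6 e_g^0.
The orbital stabilization is -2.4Δ_oct = -2.4 × 336 = -806 kJ/mol.
Relative to high-spin t2g^4 e_g^2 (1 paired), the low-spin configuration has 2 additional pairs, contributing +2 × 296 = +592 kJ/mol.
Net CFSE = -806 + 592 = -214 kJ/mol.

-214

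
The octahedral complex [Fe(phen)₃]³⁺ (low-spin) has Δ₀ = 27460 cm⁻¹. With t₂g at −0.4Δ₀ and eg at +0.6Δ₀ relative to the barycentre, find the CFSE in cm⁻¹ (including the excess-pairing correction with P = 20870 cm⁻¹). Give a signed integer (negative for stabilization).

phen is neutral, so the +3 overall charge sits on Fe: oxidation state +3.
Group 8 minus oxidation state +3 gives a d⁵ configuration for Fe³⁺.
Configuration: t₂g⁵ eg⁰.
The orbital stabilization is -2.0Δ₀ = -2.0 × 27460 = -54920 cm⁻¹.
Pairing penalty: 2 pairs vs 0 in the high-spin reference → 2 extra × P = 41740 cm⁻¹.
Combining: -54920 + 41740 = -13180 cm⁻¹.

-13180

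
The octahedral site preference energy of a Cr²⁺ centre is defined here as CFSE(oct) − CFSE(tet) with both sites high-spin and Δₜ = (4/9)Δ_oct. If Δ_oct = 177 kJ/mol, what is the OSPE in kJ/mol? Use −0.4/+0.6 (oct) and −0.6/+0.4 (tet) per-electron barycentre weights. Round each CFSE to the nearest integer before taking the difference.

Group 6 minus oxidation state +2 gives a d⁴ configuration for Cr²⁺.
Octahedral (high-spin): t₂g³ eg¹, CFSE = 3(−0.4) + 1(+0.6) = -0.6Δ_oct = -0.6 × 177 = -106 kJ/mol.
Tetrahedral e² t₂² gives -0.4Δₜ = -0.4 × (4/9) × 177 = -31 kJ/mol.
OSPE = CFSE(oct) − CFSE(tet) = -106 − (-31) = -75 kJ/mol.

-75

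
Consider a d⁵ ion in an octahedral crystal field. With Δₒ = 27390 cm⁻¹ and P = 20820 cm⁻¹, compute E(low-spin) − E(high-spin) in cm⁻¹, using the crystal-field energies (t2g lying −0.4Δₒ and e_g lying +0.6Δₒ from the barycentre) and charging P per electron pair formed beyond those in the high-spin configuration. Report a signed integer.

In the high-spin limit (t2g^3 e_g^2) the orbital term is 0.0Δₒ = 0 cm⁻¹, with no excess pairing.
For low-spin the configuration is t2g^5 e_g^0: orbital energy -2.0 × 27390 = -54780 cm⁻¹, and 2 additional pairs relative to high-spin add 41640 cm⁻¹, giving -13140 cm⁻¹.
E(LS) − E(HS) = -13140 − (0) = -13140 cm⁻¹.

-13140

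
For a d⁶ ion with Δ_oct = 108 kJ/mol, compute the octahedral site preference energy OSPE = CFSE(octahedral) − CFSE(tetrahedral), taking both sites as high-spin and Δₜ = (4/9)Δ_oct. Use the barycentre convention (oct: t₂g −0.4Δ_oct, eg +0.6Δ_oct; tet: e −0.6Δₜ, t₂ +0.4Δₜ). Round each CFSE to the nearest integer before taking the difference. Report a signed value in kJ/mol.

In an octahedral site d⁶ (HS) is t₂g⁴ eg², giving CFSE(oct) = -0.4Δ_oct = -43 kJ/mol.
In a tetrahedral site the filling is e³ t₂³: CFSE(tet) = -0.6Δₜ = -0.6 × (4/9)(108) = -29 kJ/mol.
OSPE = -43 − (-29) = -14 kJ/mol.

-14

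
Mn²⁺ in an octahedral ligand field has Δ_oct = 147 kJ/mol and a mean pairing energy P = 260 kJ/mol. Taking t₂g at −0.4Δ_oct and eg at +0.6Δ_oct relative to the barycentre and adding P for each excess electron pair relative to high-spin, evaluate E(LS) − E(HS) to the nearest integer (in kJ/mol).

226

Mn is in group 7, so Mn²⁺ is d⁵ (7 − 2 = 5).
High-spin d⁵ fills as t₂g³ eg² with CFSE 3(−0.4) + 2(+0.6) = 0.0Δ_oct = 0 kJ/mol.
Low-spin: t₂g⁵ eg⁰, orbital CFSE = -2.0Δ_oct = -294 kJ/mol; plus 2 excess pairs × P = +520 kJ/mol; total 226 kJ/mol.
Thus E(LS) − E(HS) = 226 kJ/mol.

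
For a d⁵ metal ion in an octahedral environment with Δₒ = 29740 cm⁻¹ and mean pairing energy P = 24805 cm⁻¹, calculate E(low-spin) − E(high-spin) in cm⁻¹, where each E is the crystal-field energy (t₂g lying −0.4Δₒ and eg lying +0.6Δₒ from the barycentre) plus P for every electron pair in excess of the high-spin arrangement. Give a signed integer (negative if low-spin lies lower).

High-spin d⁵ fills as t₂g³ eg² with CFSE 3(−0.4) + 2(+0.6) = 0.0Δₒ = 0 cm⁻¹.
Low-spin t₂g⁵ eg⁰ gives -2.0Δₒ = -59480 cm⁻¹, but forming 2 extra pairs costs 2P = 49610 cm⁻¹, so E(LS) = -59480 + 49610 = -9870 cm⁻¹.
E(LS) − E(HS) = -9870 − (0) = -9870 cm⁻¹.

-9870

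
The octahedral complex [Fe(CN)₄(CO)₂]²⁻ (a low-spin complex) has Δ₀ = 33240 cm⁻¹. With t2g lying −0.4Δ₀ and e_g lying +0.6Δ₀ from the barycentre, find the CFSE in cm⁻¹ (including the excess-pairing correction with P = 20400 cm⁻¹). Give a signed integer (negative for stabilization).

Ligand charges: 4×(-1) from CN⁻ and 2×(+0) from CO sum to -4; with overall charge -2, Fe is +2.
Fe is in group 8, so Fe²⁺ is d⁶ (8 − 2 = 6).
Electron filling gives t2g^6 e_g^0.
Orbital CFSE = 6(-0.4) + 0(0.6) = -2.4Δ₀ = -2.4 × 33240 = -79776 cm⁻¹.
High-spin d⁶ would be t2g^4 e_g^2 with 1 pair; low-spin has 3, so 2 excess pairs cost +2P = +40800 cm⁻¹.
Combining: -79776 + 40800 = -38976 cm⁻¹.

-38976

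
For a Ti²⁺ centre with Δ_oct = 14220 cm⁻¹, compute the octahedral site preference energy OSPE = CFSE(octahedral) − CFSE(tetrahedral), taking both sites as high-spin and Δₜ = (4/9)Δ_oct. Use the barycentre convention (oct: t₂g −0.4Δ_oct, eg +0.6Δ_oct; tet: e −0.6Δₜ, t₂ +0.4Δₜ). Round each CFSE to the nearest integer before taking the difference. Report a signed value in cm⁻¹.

Ti²⁺: group 4, so d-count = 4 − 2 = 2.
Octahedral high-spin t₂g² eg⁰: CFSE = -0.8 × 14220 = -11376 cm⁻¹.
Tetrahedral: e² t₂⁰, CFSE = 2(−0.6) + 0(+0.4) = -1.2Δₜ = -1.2 × (4/9) × 14220 = -7584 cm⁻¹.
Subtracting, OSPE = -11376 − (-7584) = -3792 cm⁻¹.

-3792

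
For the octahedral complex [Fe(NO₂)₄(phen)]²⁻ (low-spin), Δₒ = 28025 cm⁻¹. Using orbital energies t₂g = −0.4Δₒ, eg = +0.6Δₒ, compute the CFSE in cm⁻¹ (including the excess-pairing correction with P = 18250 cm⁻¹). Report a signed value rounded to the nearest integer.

Ligand charges: 4×(-1) from NO₂⁻ and 1×(+0) from phen sum to -4; with overall charge -2, Fe is +2.
Group 8 minus oxidation state +2 gives a d⁶ configuration for Fe²⁺.
The d⁶ electrons fill as t₂g⁶ eg⁰.
Orbital CFSE = 6(-0.4) + 0(0.6) = -2.4Δₒ = -2.4 × 28025 = -67260 cm⁻¹.
High-spin d⁶ would be t₂g⁴ eg² with 1 pair; low-spin has 3, so 2 excess pairs cost +2P = +36500 cm⁻¹.
Net CFSE = -67260 + 36500 = -30760 cm⁻¹.

-30760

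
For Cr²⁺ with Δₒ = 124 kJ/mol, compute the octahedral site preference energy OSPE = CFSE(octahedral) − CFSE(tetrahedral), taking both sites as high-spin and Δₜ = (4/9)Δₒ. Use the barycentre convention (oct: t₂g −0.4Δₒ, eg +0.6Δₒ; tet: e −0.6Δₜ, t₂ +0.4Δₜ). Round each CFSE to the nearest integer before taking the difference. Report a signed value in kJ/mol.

-52

Cr²⁺: group 6, so d-count = 6 − 2 = 4.
In an octahedral site d⁴ (HS) is t2g^3 e_g^1, giving CFSE(oct) = -0.6Δₒ = -74 kJ/mol.
Tetrahedral: e^2 t2^2, CFSE = 2(−0.6) + 2(+0.4) = -0.4Δₜ = -0.4 × (4/9) × 124 = -22 kJ/mol.
Subtracting, OSPE = -74 − (-22) = -52 kJ/mol.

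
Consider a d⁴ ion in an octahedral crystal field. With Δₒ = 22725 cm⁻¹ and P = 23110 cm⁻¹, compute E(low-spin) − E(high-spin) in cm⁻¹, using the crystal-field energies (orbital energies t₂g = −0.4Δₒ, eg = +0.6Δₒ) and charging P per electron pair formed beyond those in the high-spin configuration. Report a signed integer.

In the high-spin limit (t₂g³ eg¹) the orbital term is -0.6Δₒ = -13635 cm⁻¹, with no excess pairing.
For low-spin the configuration is t₂g⁴ eg⁰: orbital energy -1.6 × 22725 = -36360 cm⁻¹, and 1 additional pair relative to high-spin adds 23110 cm⁻¹, giving -13250 cm⁻¹.
E(LS) − E(HS) = -13250 − (-13635) = 385 cm⁻¹.

385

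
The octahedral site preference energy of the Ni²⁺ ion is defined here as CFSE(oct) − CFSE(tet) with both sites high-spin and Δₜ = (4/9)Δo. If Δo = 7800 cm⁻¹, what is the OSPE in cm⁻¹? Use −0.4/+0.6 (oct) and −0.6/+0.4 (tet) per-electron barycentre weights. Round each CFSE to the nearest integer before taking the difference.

-6587

Ni sits in group 10; removing 2 electrons leaves Ni²⁺ with 10 − 2 = 8 d electrons.
In an octahedral site d⁸ (HS) is t₂g⁶ eg², giving CFSE(oct) = -1.2Δo = -9360 cm⁻¹.
Tetrahedral: e⁴ t₂⁴, CFSE = 4(−0.6) + 4(+0.4) = -0.8Δₜ = -0.8 × (4/9) × 7800 = -2773 cm⁻¹.
OSPE = CFSE(oct) − CFSE(tet) = -9360 − (-2773) = -6587 cm⁻¹.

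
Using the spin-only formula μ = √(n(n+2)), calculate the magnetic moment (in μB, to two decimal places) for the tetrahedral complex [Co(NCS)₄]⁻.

Each NCS⁻ contributes -1; 4 × (-1) = -4. With overall charge -1, Co is in the +3 oxidation state.
Co is in group 9, so Co³⁺ is d⁶ (9 − 3 = 6).
With tetrahedral geometry the complex is necessarily high-spin.
Configuration: e^3 t2^3 → 4 unpaired electrons.
μ(spin-only) = √[4(4+2)] = √24 ≈ 4.90 μB.

4.90 μB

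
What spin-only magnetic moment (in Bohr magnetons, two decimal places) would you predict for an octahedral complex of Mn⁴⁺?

3.87 Bohr magnetons

Mn⁴⁺: group 7, so d-count = 7 − 4 = 3.
Configuration: t₂g³ eg⁰ → 3 unpaired electrons.
μ(spin-only) = √[3(3+2)] = √15 ≈ 3.87 Bohr magnetons.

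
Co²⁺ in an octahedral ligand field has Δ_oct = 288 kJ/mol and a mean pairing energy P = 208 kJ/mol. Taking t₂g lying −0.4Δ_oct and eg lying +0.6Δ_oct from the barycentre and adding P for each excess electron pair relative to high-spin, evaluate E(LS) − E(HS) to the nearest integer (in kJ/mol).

-80

Group 9 minus oxidation state +2 gives a d⁷ configuration for Co²⁺.
In the high-spin limit (t₂g⁵ eg²) the orbital term is -0.8Δ_oct = -230 kJ/mol, with no excess pairing.
Low-spin t₂g⁶ eg¹ gives -1.8Δ_oct = -518 kJ/mol, but forming 1 extra pair costs 1P = 208 kJ/mol, so E(LS) = -518 + 208 = -310 kJ/mol.
The difference is -310 − (-230) = -80 kJ/mol, so low-spin lies lower.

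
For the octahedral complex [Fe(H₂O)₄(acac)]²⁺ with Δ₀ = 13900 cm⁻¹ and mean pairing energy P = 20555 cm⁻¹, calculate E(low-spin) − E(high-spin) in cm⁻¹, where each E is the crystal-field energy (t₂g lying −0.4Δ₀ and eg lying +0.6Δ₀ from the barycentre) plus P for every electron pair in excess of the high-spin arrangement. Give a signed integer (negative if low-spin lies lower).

Ligand charges: 4×(+0) from H₂O and 1×(-1) from acac⁻ sum to -1; with overall charge +2, Fe is +3.
Fe is in group 8, so Fe³⁺ is d⁵ (8 − 3 = 5).
High-spin d⁵ fills as t₂g³ eg² with CFSE 3(−0.4) + 2(+0.6) = 0.0Δ₀ = 0 cm⁻¹.
For low-spin the configuration is t₂g⁵ eg⁰: orbital energy -2.0 × 13900 = -27800 cm⁻¹, and 2 additional pairs relative to high-spin add 41110 cm⁻¹, giving 13310 cm⁻¹.
The difference is 13310 − (0) = 13310 cm⁻¹, so high-spin lies lower.

13310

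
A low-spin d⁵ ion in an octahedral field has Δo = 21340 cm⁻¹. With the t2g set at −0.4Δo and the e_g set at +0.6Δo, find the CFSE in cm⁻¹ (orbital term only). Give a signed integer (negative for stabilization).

Configuration: t2g^5 e_g^0.
Orbital CFSE = 5(-0.4) + 0(0.6) = -2.0Δo = -2.0 × 21340 = -42680 cm⁻¹.

-42680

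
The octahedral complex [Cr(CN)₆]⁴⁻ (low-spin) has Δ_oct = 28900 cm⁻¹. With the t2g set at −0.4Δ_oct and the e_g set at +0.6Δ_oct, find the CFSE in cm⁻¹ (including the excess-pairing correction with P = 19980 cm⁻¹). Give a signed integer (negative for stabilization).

-26260

Each CN⁻ contributes -1; 6 × (-1) = -6. With overall charge -4, Cr is in the +2 oxidation state.
Cr²⁺: group 6, so d-count = 6 − 2 = 4.
Electron filling gives t2g^4 e_g^0.
CFSE(orbital) = 4×(-0.4Δ_oct) + 0×(0.6Δ_oct) = -1.6Δ_oct; with Δ_oct = 28900 cm⁻¹ that is -46240 cm⁻¹.
High-spin d⁴ would be t2g^3 e_g^1 with 0 pairs; low-spin has 1, so 1 excess pair costs +1P = +19980 cm⁻¹.
Overall CFSE = -46240 + 19980 = -26260 cm⁻¹.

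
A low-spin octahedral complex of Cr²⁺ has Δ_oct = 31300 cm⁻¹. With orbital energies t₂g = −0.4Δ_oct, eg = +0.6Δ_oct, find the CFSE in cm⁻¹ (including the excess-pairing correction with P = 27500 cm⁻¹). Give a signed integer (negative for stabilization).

-22580

Cr is in group 6, so Cr²⁺ is d⁴ (6 − 2 = 4).
The d⁴ electrons fill as t₂g⁴ eg⁰.
Orbital CFSE = 4(-0.4) + 0(0.6) = -1.6Δ_oct = -1.6 × 31300 = -50080 cm⁻¹.
Pairing penalty: 1 pair vs 0 in the high-spin reference → 1 extra × P = 27500 cm⁻¹.
Overall CFSE = -50080 + 27500 = -22580 cm⁻¹.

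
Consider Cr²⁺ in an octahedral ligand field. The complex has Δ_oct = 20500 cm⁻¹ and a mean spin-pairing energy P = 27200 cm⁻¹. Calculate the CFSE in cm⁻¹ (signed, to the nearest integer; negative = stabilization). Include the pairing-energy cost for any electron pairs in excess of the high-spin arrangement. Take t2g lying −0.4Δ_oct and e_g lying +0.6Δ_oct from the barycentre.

Cr sits in group 6; removing 2 electrons leaves Cr²⁺ with 6 − 2 = 4 d electrons.
Here Δ_oct < P (20500 < 27200), so the high-spin state is favoured.
Filling d⁴ accordingly: t2g^3 e_g^1.
Orbital CFSE = -0.6Δ_oct = -0.6 × 20500 = -12300 cm⁻¹.
High-spin has no excess pairs, so no pairing correction applies.

-12300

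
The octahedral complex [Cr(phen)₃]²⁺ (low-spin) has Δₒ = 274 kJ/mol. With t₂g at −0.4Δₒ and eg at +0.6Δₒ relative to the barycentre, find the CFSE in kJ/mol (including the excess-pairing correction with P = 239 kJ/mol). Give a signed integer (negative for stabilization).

-199

phen is neutral, so the +2 overall charge sits on Cr: oxidation state +2.
Cr sits in group 6; removing 2 electrons leaves Cr²⁺ with 6 − 2 = 4 d electrons.
The d⁴ electrons fill as t₂g⁴ eg⁰.
Orbital CFSE = 4(-0.4) + 0(0.6) = -1.6Δₒ = -1.6 × 274 = -438 kJ/mol.
Relative to high-spin t₂g³ eg¹ (0 paired), the low-spin configuration has 1 additional pair, contributing +1 × 239 = +239 kJ/mol.
Overall CFSE = -438 + 239 = -199 kJ/mol.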